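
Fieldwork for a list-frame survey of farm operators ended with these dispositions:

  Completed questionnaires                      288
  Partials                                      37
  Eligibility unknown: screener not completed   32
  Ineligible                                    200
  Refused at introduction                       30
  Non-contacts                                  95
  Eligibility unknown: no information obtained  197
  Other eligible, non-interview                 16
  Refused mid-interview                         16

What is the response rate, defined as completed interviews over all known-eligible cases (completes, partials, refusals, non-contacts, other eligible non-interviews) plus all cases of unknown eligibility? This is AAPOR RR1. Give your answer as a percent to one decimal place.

40.5%

Declined to participate = 30 + 16 = 46
Undetermined eligibility = 32 + 197 = 229
Num → 288
Denom → 288 + 37 + 46 + 95 + 16 + 229 = 711
RR1 = 288 / 711 = 0.4051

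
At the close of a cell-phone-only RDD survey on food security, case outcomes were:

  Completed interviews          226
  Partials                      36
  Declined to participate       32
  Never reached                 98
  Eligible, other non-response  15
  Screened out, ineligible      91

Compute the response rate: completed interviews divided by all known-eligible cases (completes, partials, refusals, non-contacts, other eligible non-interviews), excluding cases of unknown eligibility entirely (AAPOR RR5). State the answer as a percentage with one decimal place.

55.5%

Numerator → 226
Denominator → 226 + 36 + 32 + 98 + 15 = 407
RR5 = 226 / 407 = 0.5553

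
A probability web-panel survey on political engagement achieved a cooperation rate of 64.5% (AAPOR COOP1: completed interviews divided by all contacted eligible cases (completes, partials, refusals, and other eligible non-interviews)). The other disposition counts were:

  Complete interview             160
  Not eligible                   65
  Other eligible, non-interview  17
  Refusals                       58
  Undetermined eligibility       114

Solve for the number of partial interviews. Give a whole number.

COOP1 = 160 / D = 0.645
D = 160 / 0.645 = 248.1
Rest of base = 235
partial interviews = 248.1 − 235 ≈ 13

13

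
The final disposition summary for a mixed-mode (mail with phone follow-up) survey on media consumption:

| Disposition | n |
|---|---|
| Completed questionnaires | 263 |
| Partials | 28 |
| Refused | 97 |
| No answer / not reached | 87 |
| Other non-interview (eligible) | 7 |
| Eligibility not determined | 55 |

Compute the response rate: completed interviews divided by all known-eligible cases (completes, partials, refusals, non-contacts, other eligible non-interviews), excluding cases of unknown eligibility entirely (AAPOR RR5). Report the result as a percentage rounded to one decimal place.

Numerator → 263
Base → 263 + 28 + 97 + 87 + 7 = 482
RR5 = 263 / 482 = 0.5456

54.6%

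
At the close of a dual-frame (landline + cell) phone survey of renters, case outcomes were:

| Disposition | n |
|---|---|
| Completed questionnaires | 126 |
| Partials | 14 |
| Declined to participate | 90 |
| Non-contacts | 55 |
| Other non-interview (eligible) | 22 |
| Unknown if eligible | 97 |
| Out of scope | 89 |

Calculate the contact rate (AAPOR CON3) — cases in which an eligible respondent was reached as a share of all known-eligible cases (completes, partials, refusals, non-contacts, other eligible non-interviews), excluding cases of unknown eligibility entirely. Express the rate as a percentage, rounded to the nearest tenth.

Numerator: 126 + 14 + 90 + 22 = 252
Denom: 126 + 14 + 90 + 55 + 22 = 307
CON3 = 252 / 307 = 0.8208

82.1%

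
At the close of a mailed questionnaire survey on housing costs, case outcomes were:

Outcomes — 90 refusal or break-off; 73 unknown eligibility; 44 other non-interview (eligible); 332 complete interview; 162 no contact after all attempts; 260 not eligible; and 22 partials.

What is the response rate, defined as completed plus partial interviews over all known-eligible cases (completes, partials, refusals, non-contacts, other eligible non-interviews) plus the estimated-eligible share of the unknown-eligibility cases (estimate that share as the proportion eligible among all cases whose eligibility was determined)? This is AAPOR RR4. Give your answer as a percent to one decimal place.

50.4%

Top = 332 + 22 = 354
Eligible (known) = 332 + 22 + 90 + 162 + 44 = 650
e = 650 / (650 + 260) = 650 / 910 = 0.7143
Estimated eligible among unknowns = 0.7143 × 73 = 52.14
Denominator = 650 + 52.14 = 702.14
RR4 = 354 / 702.14 = 0.5042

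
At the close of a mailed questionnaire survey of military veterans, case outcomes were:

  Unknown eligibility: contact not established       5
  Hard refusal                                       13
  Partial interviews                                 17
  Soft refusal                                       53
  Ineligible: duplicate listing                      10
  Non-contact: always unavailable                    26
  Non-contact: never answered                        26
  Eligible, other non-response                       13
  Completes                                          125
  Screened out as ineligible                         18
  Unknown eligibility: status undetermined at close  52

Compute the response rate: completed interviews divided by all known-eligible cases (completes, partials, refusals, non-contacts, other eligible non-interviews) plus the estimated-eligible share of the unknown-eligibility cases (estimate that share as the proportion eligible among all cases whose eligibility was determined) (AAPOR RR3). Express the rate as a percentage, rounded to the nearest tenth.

Refusals = 13 + 53 = 66
Never reached = 26 + 26 = 52
Eligibility not determined = 5 + 52 = 57
Ineligible = 18 + 10 = 28
Numerator: 125
Known eligible: 125 + 17 + 66 + 52 + 13 = 273
e = 273 / (273 + 28) = 273 / 301 = 0.9070
Estimated eligible among unknowns: 0.9070 × 57 = 51.70
Denominator: 273 + 51.70 = 324.70
RR3 = 125 / 324.70 = 0.3850

38.5%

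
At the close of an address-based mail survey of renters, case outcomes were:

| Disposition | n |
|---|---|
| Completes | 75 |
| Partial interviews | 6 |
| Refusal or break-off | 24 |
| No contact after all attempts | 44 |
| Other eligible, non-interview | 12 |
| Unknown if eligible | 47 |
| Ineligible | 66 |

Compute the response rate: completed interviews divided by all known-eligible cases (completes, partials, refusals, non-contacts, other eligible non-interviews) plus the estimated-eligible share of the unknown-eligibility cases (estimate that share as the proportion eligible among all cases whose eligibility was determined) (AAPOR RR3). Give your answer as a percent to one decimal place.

Top → 75
Known eligible → 75 + 6 + 24 + 44 + 12 = 161
e = 161 / (161 + 66) = 161 / 227 = 0.7093
e × U → 0.7093 × 47 = 33.34
Denom → 161 + 33.34 = 194.34
RR3 = 75 / 194.34 = 0.3859

38.6%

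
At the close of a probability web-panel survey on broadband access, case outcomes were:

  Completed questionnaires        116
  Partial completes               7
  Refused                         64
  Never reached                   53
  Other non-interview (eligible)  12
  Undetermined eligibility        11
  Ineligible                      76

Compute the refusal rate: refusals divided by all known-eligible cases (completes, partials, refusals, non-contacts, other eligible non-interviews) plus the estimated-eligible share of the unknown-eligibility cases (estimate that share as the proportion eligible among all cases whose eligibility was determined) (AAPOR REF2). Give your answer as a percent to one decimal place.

Num: 64
Known eligible: 116 + 7 + 64 + 53 + 12 = 252
e = 252 / (252 + 76) = 252 / 328 = 0.7683
e × U: 0.7683 × 11 = 8.45
Base: 252 + 8.45 = 260.45
REF2 = 64 / 260.45 = 0.2457

24.6%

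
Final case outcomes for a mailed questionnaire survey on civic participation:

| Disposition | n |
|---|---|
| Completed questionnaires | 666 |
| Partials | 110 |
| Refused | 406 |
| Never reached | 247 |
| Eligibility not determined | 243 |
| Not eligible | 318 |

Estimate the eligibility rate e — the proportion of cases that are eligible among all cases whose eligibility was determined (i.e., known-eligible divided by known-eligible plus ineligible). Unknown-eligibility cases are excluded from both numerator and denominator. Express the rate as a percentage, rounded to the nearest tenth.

Known eligible = 666 + 110 + 406 + 247 = 1429
e = 1429 / (1429 + 318) = 1429 / 1747 = 0.8180

81.8%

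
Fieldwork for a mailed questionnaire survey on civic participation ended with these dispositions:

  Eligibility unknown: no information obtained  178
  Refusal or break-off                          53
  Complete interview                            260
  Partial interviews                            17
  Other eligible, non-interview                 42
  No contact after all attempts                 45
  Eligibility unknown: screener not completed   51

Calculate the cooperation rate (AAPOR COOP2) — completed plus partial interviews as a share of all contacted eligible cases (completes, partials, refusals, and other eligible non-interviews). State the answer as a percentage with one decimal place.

74.5%

Unknown if eligible = 51 + 178 = 229
Top → 260 + 17 = 277
Denominator → 260 + 17 + 53 + 42 = 372
COOP2 = 277 / 372 = 0.7446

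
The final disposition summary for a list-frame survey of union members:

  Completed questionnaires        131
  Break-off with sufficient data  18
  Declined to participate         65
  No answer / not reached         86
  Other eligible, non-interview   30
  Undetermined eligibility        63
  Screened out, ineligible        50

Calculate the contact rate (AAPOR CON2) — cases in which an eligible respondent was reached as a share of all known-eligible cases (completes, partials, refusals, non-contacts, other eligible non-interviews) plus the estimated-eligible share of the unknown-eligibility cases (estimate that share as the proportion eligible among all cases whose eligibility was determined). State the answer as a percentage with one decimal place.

63.4%

Top: 131 + 18 + 65 + 30 = 244
Known eligible: 131 + 18 + 65 + 86 + 30 = 330
e = 330 / (330 + 50) = 330 / 380 = 0.8684
Eligible share of unknowns: 0.8684 × 63 = 54.71
Denom: 330 + 54.71 = 384.71
CON2 = 244 / 384.71 = 0.6342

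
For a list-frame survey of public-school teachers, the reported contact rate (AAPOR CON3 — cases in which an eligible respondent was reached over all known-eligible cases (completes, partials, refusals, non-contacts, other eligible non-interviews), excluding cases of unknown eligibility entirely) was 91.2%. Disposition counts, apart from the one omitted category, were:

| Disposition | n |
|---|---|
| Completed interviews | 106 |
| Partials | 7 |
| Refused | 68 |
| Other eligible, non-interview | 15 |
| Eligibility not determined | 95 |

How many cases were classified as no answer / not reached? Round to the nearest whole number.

Num → 106 + 7 + 68 + 15 = 196
CON3 = 196 / D = 0.912
D = 196 / 0.912 = 214.9
Other denominator terms total 196
no answer / not reached = 214.9 − 196 ≈ 19

19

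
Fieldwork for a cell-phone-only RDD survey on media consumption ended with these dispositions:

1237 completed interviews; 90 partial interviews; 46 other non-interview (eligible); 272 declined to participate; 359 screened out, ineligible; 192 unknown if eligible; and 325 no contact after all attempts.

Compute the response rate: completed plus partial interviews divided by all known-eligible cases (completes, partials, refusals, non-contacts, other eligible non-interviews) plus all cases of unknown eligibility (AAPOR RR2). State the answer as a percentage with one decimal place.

Top = 1237 + 90 = 1327
Denom = 1237 + 90 + 272 + 325 + 46 + 192 = 2162
RR2 = 1327 / 2162 = 0.6138

61.4%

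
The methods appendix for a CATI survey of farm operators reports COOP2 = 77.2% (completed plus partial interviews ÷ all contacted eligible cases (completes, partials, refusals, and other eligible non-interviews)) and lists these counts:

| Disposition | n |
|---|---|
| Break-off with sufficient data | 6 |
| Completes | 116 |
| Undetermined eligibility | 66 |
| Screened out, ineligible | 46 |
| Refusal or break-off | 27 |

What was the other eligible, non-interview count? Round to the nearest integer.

9

Num → 116 + 6 = 122
COOP2 = 122 / D = 0.772
D = 122 / 0.772 = 158.0
Remaining denominator categories sum to 149
other eligible, non-interview = 158.0 − 149 ≈ 9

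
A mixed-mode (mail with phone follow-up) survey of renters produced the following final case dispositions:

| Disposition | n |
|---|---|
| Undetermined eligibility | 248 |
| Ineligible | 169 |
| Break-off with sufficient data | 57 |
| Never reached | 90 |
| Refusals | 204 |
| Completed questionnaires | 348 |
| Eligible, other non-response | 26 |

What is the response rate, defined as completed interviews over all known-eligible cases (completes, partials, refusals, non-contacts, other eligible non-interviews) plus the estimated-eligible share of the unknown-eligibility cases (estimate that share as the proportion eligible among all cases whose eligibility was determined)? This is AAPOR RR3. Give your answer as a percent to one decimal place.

Top → 348
Known eligible → 348 + 57 + 204 + 90 + 26 = 725
e = 725 / (725 + 169) = 725 / 894 = 0.8110
Eligible share of unknowns → 0.8110 × 248 = 201.13
Denom → 725 + 201.13 = 926.13
RR3 = 348 / 926.13 = 0.3758

37.6%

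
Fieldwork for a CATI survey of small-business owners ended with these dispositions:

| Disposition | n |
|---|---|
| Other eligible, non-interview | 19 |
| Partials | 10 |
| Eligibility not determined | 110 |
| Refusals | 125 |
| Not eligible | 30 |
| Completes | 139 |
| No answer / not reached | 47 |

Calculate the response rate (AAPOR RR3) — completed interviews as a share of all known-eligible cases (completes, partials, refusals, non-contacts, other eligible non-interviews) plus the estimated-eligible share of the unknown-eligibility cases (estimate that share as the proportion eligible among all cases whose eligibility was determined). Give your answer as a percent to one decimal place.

Numerator: 139
Determined eligible: 139 + 10 + 125 + 47 + 19 = 340
e = 340 / (340 + 30) = 340 / 370 = 0.9189
Eligible share of unknowns: 0.9189 × 110 = 101.08
Denominator: 340 + 101.08 = 441.08
RR3 = 139 / 441.08 = 0.3151

31.5%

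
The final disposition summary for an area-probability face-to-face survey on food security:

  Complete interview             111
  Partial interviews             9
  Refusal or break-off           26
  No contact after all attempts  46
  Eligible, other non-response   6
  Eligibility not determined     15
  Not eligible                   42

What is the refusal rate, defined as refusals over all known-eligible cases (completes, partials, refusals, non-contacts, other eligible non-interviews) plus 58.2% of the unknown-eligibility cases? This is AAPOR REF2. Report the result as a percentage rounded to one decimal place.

12.6%

Num → 26
Determined eligible → 111 + 9 + 26 + 46 + 6 = 198
e × U → 0.5820 × 15 = 8.73
Denominator → 198 + 8.73 = 206.73
REF2 = 26 / 206.73 = 0.1258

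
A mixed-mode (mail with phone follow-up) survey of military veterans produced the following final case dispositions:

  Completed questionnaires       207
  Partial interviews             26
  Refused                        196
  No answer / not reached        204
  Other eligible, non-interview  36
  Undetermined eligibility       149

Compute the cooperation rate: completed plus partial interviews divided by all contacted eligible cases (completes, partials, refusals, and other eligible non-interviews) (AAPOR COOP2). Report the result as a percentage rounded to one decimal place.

Num → 207 + 26 = 233
Base → 207 + 26 + 196 + 36 = 465
COOP2 = 233 / 465 = 0.5011

50.1%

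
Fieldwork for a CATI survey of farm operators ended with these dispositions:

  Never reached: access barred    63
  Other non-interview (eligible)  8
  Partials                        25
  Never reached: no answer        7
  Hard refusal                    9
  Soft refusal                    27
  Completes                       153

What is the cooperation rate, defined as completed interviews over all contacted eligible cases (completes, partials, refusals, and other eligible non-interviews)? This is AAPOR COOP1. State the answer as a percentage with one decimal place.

Declined to participate = 9 + 27 = 36
Never reached = 7 + 63 = 70
Num: 153
Base: 153 + 25 + 36 + 8 = 222
COOP1 = 153 / 222 = 0.6892

68.9%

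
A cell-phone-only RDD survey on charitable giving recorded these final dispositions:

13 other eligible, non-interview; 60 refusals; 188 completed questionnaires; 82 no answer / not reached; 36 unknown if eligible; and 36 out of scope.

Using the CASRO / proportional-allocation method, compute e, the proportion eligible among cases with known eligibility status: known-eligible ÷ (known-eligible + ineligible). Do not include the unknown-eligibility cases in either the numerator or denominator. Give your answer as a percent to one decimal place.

Eligible (known): 188 + 60 + 82 + 13 = 343
e = 343 / (343 + 36) = 343 / 379 = 0.9050

90.5%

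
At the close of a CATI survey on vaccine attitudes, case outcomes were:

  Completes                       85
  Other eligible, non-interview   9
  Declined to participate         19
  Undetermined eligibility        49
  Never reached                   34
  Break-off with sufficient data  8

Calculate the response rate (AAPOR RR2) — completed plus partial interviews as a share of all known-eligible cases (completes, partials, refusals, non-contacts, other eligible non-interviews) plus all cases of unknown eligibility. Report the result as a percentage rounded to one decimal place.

45.6%

Top → 85 + 8 = 93
Denominator → 85 + 8 + 19 + 34 + 9 + 49 = 204
RR2 = 93 / 204 = 0.4559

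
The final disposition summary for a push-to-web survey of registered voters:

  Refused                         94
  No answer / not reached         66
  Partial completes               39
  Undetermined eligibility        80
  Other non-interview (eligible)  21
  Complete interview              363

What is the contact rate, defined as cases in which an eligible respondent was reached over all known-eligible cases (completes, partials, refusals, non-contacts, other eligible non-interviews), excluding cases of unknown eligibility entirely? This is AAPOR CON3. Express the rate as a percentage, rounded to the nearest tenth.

Num → 363 + 39 + 94 + 21 = 517
Denominator → 363 + 39 + 94 + 66 + 21 = 583
CON3 = 517 / 583 = 0.8868

88.7%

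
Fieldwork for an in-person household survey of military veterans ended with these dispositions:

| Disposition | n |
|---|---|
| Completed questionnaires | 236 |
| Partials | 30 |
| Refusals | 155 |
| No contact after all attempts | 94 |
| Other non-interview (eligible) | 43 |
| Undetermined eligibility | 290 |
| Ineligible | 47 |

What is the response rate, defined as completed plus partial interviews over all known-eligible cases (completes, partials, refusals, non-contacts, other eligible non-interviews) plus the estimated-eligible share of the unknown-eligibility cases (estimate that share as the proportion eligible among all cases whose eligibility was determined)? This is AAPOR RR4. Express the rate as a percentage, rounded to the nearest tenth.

Numerator: 236 + 30 = 266
Known eligible: 236 + 30 + 155 + 94 + 43 = 558
e = 558 / (558 + 47) = 558 / 605 = 0.9223
e × U: 0.9223 × 290 = 267.47
Denom: 558 + 267.47 = 825.47
RR4 = 266 / 825.47 = 0.3222

32.2%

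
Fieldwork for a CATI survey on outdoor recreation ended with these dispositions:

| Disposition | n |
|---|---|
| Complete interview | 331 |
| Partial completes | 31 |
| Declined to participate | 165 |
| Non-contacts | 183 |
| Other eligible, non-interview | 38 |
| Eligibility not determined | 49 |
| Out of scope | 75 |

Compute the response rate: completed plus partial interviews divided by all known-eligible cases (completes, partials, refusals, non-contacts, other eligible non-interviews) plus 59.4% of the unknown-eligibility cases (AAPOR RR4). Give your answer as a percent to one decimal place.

Numerator = 331 + 31 = 362
Known eligible = 331 + 31 + 165 + 183 + 38 = 748
Eligible share of unknowns = 0.5940 × 49 = 29.11
Base = 748 + 29.11 = 777.11
RR4 = 362 / 777.11 = 0.4658

46.6%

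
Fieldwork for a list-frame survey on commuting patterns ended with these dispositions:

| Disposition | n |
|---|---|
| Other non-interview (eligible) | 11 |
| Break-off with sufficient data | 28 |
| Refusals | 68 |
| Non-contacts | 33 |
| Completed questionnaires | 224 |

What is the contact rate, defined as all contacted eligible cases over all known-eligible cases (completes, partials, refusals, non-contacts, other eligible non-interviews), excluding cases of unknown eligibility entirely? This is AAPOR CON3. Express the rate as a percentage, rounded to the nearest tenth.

90.9%

Numerator: 224 + 28 + 68 + 11 = 331
Base: 224 + 28 + 68 + 33 + 11 = 364
CON3 = 331 / 364 = 0.9093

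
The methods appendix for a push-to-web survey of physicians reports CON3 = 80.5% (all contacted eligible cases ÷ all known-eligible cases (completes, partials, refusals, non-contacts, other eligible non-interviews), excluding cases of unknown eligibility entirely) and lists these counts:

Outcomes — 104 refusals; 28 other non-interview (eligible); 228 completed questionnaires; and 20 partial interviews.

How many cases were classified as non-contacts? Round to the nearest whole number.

Top: 228 + 20 + 104 + 28 = 380
CON3 = 380 / D = 0.805
D = 380 / 0.805 = 472.0
Other denominator terms total 380
non-contacts = 472.0 − 380 ≈ 92

92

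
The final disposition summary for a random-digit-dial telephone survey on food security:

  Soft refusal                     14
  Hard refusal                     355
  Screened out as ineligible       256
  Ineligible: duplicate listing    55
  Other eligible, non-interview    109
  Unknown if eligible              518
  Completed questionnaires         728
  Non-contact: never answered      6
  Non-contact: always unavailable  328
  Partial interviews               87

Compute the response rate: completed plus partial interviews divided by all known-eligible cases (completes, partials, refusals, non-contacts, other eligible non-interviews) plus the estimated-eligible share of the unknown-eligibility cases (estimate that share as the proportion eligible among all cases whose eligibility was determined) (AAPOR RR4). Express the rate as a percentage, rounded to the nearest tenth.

Declined to participate = 355 + 14 = 369
No answer / not reached = 6 + 328 = 334
Screened out, ineligible = 256 + 55 = 311
Top = 728 + 87 = 815
Eligible (known) = 728 + 87 + 369 + 334 + 109 = 1627
e = 1627 / (1627 + 311) = 1627 / 1938 = 0.8395
Estimated eligible among unknowns = 0.8395 × 518 = 434.86
Denom = 1627 + 434.86 = 2061.86
RR4 = 815 / 2061.86 = 0.3953

39.5%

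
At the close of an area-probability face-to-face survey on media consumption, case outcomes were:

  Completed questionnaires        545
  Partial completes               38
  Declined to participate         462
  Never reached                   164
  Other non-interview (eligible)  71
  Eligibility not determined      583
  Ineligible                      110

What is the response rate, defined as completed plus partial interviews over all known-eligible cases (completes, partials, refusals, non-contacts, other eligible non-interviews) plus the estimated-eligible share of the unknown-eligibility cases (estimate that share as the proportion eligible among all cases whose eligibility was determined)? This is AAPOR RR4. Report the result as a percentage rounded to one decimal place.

32.1%

Top = 545 + 38 = 583
Eligible (known) = 545 + 38 + 462 + 164 + 71 = 1280
e = 1280 / (1280 + 110) = 1280 / 1390 = 0.9209
e × U = 0.9209 × 583 = 536.88
Base = 1280 + 536.88 = 1816.88
RR4 = 583 / 1816.88 = 0.3209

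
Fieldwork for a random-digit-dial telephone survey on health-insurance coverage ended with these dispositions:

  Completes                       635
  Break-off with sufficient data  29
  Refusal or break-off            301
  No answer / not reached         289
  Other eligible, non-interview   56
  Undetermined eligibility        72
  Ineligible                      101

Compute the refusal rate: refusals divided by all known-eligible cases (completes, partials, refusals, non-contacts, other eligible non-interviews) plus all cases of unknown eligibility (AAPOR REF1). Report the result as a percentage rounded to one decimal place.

21.8%

Numerator: 301
Denominator: 635 + 29 + 301 + 289 + 56 + 72 = 1382
REF1 = 301 / 1382 = 0.2178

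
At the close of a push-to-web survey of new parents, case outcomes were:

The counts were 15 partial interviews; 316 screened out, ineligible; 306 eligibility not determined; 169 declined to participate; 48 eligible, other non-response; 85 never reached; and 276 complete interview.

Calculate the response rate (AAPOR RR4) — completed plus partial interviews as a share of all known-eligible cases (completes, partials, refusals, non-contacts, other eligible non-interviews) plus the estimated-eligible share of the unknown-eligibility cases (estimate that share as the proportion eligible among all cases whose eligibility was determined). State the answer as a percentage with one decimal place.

36.7%

Num: 276 + 15 = 291
Eligible (known): 276 + 15 + 169 + 85 + 48 = 593
e = 593 / (593 + 316) = 593 / 909 = 0.6524
Estimated eligible among unknowns: 0.6524 × 306 = 199.63
Denominator: 593 + 199.63 = 792.63
RR4 = 291 / 792.63 = 0.3671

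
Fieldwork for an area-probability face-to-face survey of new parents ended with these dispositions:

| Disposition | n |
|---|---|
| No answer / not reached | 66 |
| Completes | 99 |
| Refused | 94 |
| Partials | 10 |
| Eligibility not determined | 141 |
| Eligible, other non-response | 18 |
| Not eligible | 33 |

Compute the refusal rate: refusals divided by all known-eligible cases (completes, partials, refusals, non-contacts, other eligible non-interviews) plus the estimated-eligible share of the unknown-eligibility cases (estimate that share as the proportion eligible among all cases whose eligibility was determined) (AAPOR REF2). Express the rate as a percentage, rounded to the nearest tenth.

22.7%

Top → 94
Known eligible → 99 + 10 + 94 + 66 + 18 = 287
e = 287 / (287 + 33) = 287 / 320 = 0.8969
Estimated eligible among unknowns → 0.8969 × 141 = 126.46
Denominator → 287 + 126.46 = 413.46
REF2 = 94 / 413.46 = 0.2273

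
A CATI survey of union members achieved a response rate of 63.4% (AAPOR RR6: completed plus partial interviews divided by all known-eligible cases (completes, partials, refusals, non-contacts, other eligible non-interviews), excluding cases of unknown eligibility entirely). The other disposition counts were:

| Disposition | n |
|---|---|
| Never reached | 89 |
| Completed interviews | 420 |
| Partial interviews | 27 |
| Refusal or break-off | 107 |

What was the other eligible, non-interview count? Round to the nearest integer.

62

Numerator: 420 + 27 = 447
RR6 = 447 / D = 0.634
D = 447 / 0.634 = 705.0
Other denominator terms total 643
other eligible, non-interview = 705.0 − 643 ≈ 62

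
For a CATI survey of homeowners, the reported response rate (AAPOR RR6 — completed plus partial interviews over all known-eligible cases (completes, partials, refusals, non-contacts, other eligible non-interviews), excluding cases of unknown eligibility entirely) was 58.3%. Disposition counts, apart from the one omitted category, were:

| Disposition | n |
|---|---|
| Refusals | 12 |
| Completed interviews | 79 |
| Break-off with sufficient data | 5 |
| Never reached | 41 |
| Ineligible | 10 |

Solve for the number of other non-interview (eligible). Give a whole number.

7

Numerator: 79 + 5 = 84
RR6 = 84 / D = 0.583
D = 84 / 0.583 = 144.1
Rest of base = 137
other non-interview (eligible) = 144.1 − 137 ≈ 7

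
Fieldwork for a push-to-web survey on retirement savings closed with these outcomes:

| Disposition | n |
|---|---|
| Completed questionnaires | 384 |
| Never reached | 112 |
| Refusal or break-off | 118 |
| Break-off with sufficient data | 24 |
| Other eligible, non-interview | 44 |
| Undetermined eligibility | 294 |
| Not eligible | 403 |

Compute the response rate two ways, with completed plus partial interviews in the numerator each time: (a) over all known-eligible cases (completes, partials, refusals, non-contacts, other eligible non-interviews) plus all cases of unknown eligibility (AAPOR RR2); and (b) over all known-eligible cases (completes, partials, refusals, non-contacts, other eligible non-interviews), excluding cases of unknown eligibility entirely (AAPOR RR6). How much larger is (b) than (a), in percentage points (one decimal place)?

Num → 384 + 24 = 408
Base → 384 + 24 + 118 + 112 + 44 + 294 = 976
RR2 = 408 / 976 = 0.4180
Base → 384 + 24 + 118 + 112 + 44 = 682
RR6 = 408 / 682 = 0.5982
Difference = 59.82 − 41.80 = 18.02 percentage points

18.0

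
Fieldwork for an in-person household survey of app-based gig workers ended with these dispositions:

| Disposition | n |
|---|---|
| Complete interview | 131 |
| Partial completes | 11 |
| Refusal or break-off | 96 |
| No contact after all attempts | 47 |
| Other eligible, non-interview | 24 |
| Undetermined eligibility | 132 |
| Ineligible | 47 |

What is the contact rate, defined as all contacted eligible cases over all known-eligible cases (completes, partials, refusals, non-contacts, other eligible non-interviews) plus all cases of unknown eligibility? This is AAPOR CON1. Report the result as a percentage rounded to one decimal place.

Numerator = 131 + 11 + 96 + 24 = 262
Denominator = 131 + 11 + 96 + 47 + 24 + 132 = 441
CON1 = 262 / 441 = 0.5941

59.4%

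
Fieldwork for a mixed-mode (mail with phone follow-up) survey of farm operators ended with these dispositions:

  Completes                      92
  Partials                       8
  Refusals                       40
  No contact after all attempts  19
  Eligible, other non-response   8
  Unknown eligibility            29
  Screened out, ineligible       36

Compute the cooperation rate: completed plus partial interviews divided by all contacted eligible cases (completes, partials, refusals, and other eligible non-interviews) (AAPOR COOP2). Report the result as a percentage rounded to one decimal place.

Top = 92 + 8 = 100
Denom = 92 + 8 + 40 + 8 = 148
COOP2 = 100 / 148 = 0.6757

67.6%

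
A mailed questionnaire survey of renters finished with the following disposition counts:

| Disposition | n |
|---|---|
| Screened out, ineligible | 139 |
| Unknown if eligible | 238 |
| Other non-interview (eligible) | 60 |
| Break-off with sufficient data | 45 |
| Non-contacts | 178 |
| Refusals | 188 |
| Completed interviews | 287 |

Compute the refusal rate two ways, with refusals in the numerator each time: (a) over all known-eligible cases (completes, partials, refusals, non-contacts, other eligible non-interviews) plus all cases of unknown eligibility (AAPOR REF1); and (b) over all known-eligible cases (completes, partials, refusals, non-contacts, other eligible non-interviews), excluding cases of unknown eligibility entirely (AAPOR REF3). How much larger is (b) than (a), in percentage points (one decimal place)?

5.9

Num → 188
Base → 287 + 45 + 188 + 178 + 60 + 238 = 996
REF1 = 188 / 996 = 0.1888
Base → 287 + 45 + 188 + 178 + 60 = 758
REF3 = 188 / 758 = 0.2480
Difference = 24.80 − 18.88 = 5.92 percentage points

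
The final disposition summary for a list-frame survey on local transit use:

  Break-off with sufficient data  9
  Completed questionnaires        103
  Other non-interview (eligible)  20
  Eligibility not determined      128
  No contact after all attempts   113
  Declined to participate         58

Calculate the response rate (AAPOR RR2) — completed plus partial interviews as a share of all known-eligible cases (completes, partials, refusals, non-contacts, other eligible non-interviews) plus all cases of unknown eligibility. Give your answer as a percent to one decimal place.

26.0%

Num = 103 + 9 = 112
Denom = 103 + 9 + 58 + 113 + 20 + 128 = 431
RR2 = 112 / 431 = 0.2599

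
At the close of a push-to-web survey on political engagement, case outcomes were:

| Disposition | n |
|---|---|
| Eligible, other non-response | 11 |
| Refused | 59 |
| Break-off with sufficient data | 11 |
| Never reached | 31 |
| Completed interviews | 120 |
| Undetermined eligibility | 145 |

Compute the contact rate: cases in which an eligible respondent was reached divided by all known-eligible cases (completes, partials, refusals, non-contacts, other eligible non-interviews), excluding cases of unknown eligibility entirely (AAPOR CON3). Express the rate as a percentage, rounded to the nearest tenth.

86.6%

Num = 120 + 11 + 59 + 11 = 201
Denominator = 120 + 11 + 59 + 31 + 11 = 232
CON3 = 201 / 232 = 0.8664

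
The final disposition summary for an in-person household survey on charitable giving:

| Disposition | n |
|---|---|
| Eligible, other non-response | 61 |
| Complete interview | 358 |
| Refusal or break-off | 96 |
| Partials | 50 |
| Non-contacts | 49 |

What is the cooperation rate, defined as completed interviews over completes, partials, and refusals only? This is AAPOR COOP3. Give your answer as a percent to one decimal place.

Top: 358
Denominator: 358 + 50 + 96 = 504
COOP3 = 358 / 504 = 0.7103

71.0%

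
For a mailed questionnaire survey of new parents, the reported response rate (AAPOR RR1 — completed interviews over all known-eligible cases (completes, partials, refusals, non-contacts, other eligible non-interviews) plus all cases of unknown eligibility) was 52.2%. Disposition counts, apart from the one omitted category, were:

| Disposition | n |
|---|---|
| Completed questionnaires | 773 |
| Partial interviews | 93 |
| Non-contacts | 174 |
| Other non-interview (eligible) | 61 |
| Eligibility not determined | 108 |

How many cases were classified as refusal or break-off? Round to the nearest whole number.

RR1 = 773 / D = 0.522
D = 773 / 0.522 = 1480.8
Other denominator terms total 1209
refusal or break-off = 1480.8 − 1209 ≈ 272

272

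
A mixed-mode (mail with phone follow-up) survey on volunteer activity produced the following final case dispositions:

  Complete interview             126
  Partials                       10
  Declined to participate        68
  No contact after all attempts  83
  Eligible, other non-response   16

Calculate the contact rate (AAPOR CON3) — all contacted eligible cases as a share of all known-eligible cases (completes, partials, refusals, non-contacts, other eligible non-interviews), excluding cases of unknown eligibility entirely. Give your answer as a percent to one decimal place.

72.6%

Numerator = 126 + 10 + 68 + 16 = 220
Base = 126 + 10 + 68 + 83 + 16 = 303
CON3 = 220 / 303 = 0.7261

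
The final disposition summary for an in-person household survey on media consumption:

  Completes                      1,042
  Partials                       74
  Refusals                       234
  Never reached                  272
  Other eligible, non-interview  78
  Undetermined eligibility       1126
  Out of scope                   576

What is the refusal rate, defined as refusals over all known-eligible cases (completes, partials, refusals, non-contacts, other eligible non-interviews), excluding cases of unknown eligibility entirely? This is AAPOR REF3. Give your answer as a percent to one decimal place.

13.8%

Top → 234
Denom → 1042 + 74 + 234 + 272 + 78 = 1700
REF3 = 234 / 1700 = 0.1376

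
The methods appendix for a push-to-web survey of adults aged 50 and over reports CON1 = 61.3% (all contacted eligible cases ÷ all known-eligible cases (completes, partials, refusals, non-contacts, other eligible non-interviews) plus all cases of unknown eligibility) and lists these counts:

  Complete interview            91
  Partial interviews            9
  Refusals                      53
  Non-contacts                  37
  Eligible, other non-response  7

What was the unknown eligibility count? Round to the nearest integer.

64

Num = 91 + 9 + 53 + 7 = 160
CON1 = 160 / D = 0.613
D = 160 / 0.613 = 261.0
Rest of base = 197
unknown eligibility = 261.0 − 197 ≈ 64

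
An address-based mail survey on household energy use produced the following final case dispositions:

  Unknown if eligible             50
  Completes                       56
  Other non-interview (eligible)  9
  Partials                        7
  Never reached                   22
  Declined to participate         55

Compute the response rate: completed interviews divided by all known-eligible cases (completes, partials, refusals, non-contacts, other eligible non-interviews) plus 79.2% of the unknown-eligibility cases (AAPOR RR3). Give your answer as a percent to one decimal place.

Top = 56
Eligible (known) = 56 + 7 + 55 + 22 + 9 = 149
Estimated eligible among unknowns = 0.7920 × 50 = 39.60
Base = 149 + 39.60 = 188.60
RR3 = 56 / 188.60 = 0.2969

29.7%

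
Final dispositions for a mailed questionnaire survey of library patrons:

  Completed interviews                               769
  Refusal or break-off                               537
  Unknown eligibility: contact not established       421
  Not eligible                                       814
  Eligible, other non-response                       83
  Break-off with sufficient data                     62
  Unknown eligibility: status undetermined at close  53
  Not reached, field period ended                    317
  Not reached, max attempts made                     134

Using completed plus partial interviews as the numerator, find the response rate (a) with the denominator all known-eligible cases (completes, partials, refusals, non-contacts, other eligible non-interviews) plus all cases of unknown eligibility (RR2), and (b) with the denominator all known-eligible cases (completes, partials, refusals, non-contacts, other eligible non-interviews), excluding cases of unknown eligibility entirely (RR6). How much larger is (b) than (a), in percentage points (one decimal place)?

Non-contacts = 317 + 134 = 451
Unknown eligibility = 421 + 53 = 474
Top = 769 + 62 = 831
Denominator = 769 + 62 + 537 + 451 + 83 + 474 = 2376
RR2 = 831 / 2376 = 0.3497
Denominator = 769 + 62 + 537 + 451 + 83 = 1902
RR6 = 831 / 1902 = 0.4369
Difference = 43.69 − 34.97 = 8.72 percentage points

8.7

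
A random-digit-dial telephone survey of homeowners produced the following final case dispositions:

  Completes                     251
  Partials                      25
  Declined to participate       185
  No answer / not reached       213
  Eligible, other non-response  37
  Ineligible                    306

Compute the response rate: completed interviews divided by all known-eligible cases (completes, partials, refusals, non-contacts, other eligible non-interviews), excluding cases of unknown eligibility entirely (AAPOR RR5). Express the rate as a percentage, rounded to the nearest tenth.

35.3%

Num → 251
Base → 251 + 25 + 185 + 213 + 37 = 711
RR5 = 251 / 711 = 0.3530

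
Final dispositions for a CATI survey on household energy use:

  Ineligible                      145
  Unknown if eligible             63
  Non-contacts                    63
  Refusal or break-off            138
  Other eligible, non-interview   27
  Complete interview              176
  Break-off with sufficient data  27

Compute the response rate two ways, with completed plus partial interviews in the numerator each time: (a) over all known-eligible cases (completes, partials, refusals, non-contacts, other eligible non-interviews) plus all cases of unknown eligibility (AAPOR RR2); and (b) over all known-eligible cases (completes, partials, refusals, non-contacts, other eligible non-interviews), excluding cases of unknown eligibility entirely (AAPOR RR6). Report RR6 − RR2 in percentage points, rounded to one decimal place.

6.0

Top: 176 + 27 = 203
Base: 176 + 27 + 138 + 63 + 27 + 63 = 494
RR2 = 203 / 494 = 0.4109
Base: 176 + 27 + 138 + 63 + 27 = 431
RR6 = 203 / 431 = 0.4710
Difference = 47.10 − 41.09 = 6.01 percentage points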